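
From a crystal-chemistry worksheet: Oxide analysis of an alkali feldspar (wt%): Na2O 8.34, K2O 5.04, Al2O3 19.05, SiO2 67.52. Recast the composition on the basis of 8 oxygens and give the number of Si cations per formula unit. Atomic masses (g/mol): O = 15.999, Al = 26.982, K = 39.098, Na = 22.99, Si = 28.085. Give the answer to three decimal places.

Na2O: 8.34/61.979 = 0.13456 mol → 0.26912 mol Na, 0.13456 mol O.
K2O: 5.04/94.195 = 0.05351 mol → 0.10702 mol K, 0.05351 mol O.
Al2O3: 19.05/101.961 = 0.18684 mol → 0.37368 mol Al, 0.56052 mol O.
SiO2: 67.52/60.083 = 1.12378 mol → 1.12378 mol Si, 2.24756 mol O.
Total oxygen = 2.99615 mol. Normalization factor = 8/2.99615 = 2.67009.
Si per 8 O = 1.12378 × 2.67009 = 3.001.

3.001 Si apfu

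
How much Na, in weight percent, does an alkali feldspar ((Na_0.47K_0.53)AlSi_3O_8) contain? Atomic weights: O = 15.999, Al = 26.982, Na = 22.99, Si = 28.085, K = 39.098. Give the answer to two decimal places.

M((Na_0.47K_0.53)AlSi_3O_8) = 270.756 g/mol.
Na contributes 0.47 × 22.99 = 10.805 g per mole.
10.805/270.756 = 0.0399 → 3.99%.

3.99 weight percent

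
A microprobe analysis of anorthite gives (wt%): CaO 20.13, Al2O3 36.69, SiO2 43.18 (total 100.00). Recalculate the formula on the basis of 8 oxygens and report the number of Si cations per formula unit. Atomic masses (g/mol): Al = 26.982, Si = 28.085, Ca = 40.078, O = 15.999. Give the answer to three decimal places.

1.999 Si apfu

20.13 wt% CaO ÷ 56.077 g/mol = 0.35897 mol, giving 0.35897 Ca and 0.35897 O.
36.69 wt% Al2O3 ÷ 101.961 g/mol = 0.35984 mol, giving 0.71968 Al and 1.07952 O.
43.18 wt% SiO2 ÷ 60.083 g/mol = 0.71867 mol, giving 0.71867 Si and 1.43734 O.
Oxygen sums to 2.87583; scaling by 8/2.87583 = 2.78181 puts the formula on 8 O.
Si: 0.71867 × 2.78181 = 1.999 atoms per formula unit.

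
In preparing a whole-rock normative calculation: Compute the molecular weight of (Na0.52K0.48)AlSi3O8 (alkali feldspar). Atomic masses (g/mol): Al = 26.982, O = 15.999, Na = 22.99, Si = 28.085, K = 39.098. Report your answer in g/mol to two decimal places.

269.95 g/mol

M = 0.52(22.99) + 0.48(39.098) + 1(26.982) + 3(28.085) + 8(15.999)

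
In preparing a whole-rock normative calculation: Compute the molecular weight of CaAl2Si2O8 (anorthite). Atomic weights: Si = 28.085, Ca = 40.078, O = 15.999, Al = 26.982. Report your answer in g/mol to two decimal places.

278.20 g/mol

The formula mass is the sum 1×40.078 + 2×26.982 + 2×28.085 + 8×15.999.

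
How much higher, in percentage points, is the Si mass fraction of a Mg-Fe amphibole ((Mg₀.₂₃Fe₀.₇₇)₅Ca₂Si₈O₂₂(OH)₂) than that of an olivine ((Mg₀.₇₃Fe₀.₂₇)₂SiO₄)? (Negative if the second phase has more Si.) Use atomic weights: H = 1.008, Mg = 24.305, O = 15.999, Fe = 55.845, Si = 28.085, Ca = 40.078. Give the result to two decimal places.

Si in (Mg₀.₂₃Fe₀.₇₇)₅Ca₂Si₈O₂₂(OH)₂: molar mass 933.782 g/mol; 8×28.085 = 224.680 g → 24.06 wt%.
Si in (Mg₀.₇₃Fe₀.₂₇)₂SiO₄: molar mass 157.723 g/mol; 1×28.085 = 28.085 g → 17.81 wt%.
Difference = 24.06 − 17.81 = 6.25 percentage points.

6.25 percentage points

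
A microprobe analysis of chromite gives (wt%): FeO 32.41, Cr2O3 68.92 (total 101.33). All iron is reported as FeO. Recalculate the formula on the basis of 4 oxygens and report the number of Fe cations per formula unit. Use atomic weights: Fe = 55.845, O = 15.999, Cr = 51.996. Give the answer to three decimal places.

0.996 Fe apfu

FeO: 32.41/71.844 = 0.45112 mol → 0.45112 mol Fe, 0.45112 mol O.
Cr2O3: 68.92/151.989 = 0.45345 mol → 0.90690 mol Cr, 1.36035 mol O.
Total oxygen = 1.81147 mol. Normalization factor = 4/1.81147 = 2.20815.
Fe per 4 O = 0.45112 × 2.20815 = 0.996.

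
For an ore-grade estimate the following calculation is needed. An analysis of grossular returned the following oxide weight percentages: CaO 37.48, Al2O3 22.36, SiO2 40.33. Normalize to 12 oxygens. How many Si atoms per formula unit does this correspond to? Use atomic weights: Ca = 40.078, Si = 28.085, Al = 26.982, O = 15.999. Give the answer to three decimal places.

37.48 wt% CaO ÷ 56.077 g/mol = 0.66837 mol, giving 0.66837 Ca and 0.66837 O.
22.36 wt% Al2O3 ÷ 101.961 g/mol = 0.21930 mol, giving 0.43860 Al and 0.65790 O.
40.33 wt% SiO2 ÷ 60.083 g/mol = 0.67124 mol, giving 0.67124 Si and 1.34248 O.
Oxygen sums to 2.66875; scaling by 12/2.66875 = 4.49649 puts the formula on 12 O.
Si: 0.67124 × 4.49649 = 3.018 atoms per formula unit.

3.018 Si apfu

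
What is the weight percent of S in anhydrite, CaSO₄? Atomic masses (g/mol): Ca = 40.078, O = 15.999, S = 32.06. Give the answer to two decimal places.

23.55 wt%

Molar mass of CaSO₄: 1×40.078 + 1×32.06 + 4×15.999 = 136.134 g/mol.
Mass of S per formula unit: 1 × 32.06 = 32.060 g.
Weight fraction S = 32.060 / 136.134 = 0.2355.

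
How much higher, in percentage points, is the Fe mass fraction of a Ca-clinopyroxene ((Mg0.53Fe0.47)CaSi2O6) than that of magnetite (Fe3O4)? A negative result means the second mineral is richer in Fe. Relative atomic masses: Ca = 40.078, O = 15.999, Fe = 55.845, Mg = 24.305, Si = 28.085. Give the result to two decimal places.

-61.02 percentage points

First mineral: 26.247 g Fe in 231.371 g formula = 11.34 wt% Fe.
Second mineral: 167.535 g Fe in 231.531 g formula = 72.36 wt% Fe.
11.34% − 72.36% gives a difference of -61.02 percentage points.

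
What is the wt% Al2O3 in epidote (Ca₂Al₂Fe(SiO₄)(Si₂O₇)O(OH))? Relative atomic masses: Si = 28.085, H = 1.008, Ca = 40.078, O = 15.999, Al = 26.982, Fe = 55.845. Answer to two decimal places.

M(Ca₂Al₂Fe(SiO₄)(Si₂O₇)O(OH)) = 483.215 g/mol; M(Al2O3) = 101.961 g/mol.
Moles Al2O3 per formula unit = 2 Al ÷ 2 = 1.0000.
Al2O3 fraction = (1.0000 × 101.961) / 483.215 = 101.961/483.215 = 0.2110.

21.10 wt%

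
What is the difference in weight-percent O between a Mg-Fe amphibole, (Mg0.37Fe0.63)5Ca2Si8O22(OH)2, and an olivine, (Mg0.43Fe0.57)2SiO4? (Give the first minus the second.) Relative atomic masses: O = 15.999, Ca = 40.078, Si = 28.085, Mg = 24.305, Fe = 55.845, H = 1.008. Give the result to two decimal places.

M((Mg0.37Fe0.63)5Ca2Si8O22(OH)2) = 911.704 g/mol, so wt% O = 383.976/911.704 × 100 = 42.12%.
M((Mg0.43Fe0.57)2SiO4) = 176.647 g/mol, so wt% O = 63.996/176.647 × 100 = 36.23%.
42.12 − 36.23 = 5.89 pp.

5.89 percentage points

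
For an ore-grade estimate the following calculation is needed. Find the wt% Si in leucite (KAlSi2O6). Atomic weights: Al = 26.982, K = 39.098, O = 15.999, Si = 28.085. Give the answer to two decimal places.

25.74 mass %

Formula mass = 1·39.098 + 1·26.982 + 2·28.085 + 6·15.999 = 218.244 g/mol, of which 56.170 g is Si.
So Si makes up 56.170/218.244 = 0.2574 of the mass, i.e. 25.74%.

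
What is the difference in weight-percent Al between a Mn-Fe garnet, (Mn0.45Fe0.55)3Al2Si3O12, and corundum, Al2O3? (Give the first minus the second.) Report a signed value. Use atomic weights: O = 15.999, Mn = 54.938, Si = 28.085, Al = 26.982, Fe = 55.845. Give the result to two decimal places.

-42.06 percentage points

M((Mn0.45Fe0.55)3Al2Si3O12) = 496.518 g/mol, so wt% Al = 53.964/496.518 × 100 = 10.87%.
M(Al2O3) = 101.961 g/mol, so wt% Al = 53.964/101.961 × 100 = 52.93%.
10.87 − 52.93 = -42.06 pp.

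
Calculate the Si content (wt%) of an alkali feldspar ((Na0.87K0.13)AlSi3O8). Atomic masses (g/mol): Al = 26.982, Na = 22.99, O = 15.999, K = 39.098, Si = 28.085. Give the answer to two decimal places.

Formula mass = 0.87*22.99 + 0.13*39.098 + 1*26.982 + 3*28.085 + 8*15.999 = 264.313 g/mol, of which 84.255 g is Si.
So Si makes up 84.255/264.313 = 0.3188 of the mass, i.e. 31.88%.

31.88 wt%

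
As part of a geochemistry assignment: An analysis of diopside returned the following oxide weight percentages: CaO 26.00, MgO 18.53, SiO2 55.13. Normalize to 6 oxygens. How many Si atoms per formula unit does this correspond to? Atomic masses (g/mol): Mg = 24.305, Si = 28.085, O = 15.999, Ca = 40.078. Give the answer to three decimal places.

1.996 Si apfu

26.00 wt% CaO ÷ 56.077 g/mol = 0.46365 mol, giving 0.46365 Ca and 0.46365 O.
18.53 wt% MgO ÷ 40.304 g/mol = 0.45976 mol, giving 0.45976 Mg and 0.45976 O.
55.13 wt% SiO2 ÷ 60.083 g/mol = 0.91756 mol, giving 0.91756 Si and 1.83512 O.
Oxygen sums to 2.75853; scaling by 6/2.75853 = 2.17507 puts the formula on 6 O.
Si: 0.91756 × 2.17507 = 1.996 atoms per formula unit.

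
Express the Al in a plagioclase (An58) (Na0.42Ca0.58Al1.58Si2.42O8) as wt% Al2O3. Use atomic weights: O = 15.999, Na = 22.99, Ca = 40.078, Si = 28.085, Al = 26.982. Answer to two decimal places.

29.67 wt%

Formula mass = 271.490 g/mol.
1.58 Al → 0.7900 mol Al2O3 per formula unit; M(Al2O3) = 101.961, so Al2O3 mass = 80.549 g.
80.549/271.490 × 100 = 29.67 wt%.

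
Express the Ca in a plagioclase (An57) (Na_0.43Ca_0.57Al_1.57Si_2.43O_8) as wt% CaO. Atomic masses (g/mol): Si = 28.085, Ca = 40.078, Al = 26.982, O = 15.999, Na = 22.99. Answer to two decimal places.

11.78 wt%

M(Na_0.43Ca_0.57Al_1.57Si_2.43O_8) = 271.330 g/mol; M(CaO) = 56.077 g/mol.
Moles CaO per formula unit = 0.57 Ca ÷ 1 = 0.5700.
CaO fraction = (0.5700 × 56.077) / 271.330 = 31.964/271.330 = 0.1178.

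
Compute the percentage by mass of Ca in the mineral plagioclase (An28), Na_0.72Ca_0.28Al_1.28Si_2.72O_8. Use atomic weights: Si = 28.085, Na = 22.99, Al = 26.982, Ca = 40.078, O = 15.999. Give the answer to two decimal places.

4.21 weight percent

M(Na_0.72Ca_0.28Al_1.28Si_2.72O_8) = 266.695 g/mol.
Ca contributes 0.28 × 40.078 = 11.222 g per mole.
11.222/266.695 = 0.0421 → 4.21%.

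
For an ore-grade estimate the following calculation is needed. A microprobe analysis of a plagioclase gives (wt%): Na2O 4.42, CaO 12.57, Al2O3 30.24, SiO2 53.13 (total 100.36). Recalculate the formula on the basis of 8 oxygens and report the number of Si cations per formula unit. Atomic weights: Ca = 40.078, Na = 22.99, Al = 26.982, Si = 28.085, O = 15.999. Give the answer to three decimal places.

Na2O (M=61.979): mol = 0.07131; Na = 0.14262, O = 0.07131.
CaO (M=56.077): mol = 0.22416; Ca = 0.22416, O = 0.22416.
Al2O3 (M=101.961): mol = 0.29658; Al = 0.59316, O = 0.88974.
SiO2 (M=60.083): mol = 0.88428; Si = 0.88428, O = 1.76856.
ΣO = 2.95377; factor = 8/ΣO = 2.70840.
Si apfu = 0.88428 × 2.70840 = 2.395.

2.395 Si apfu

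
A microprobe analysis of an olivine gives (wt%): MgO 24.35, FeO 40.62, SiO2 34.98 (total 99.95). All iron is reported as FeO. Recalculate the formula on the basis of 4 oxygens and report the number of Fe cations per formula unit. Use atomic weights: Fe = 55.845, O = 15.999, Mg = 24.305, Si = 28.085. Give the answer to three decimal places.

MgO (M=40.304): mol = 0.60416; Mg = 0.60416, O = 0.60416.
FeO (M=71.844): mol = 0.56539; Fe = 0.56539, O = 0.56539.
SiO2 (M=60.083): mol = 0.58219; Si = 0.58219, O = 1.16438.
ΣO = 2.33393; factor = 4/ΣO = 1.71385.
Fe apfu = 0.56539 × 1.71385 = 0.969.

0.969 Fe apfu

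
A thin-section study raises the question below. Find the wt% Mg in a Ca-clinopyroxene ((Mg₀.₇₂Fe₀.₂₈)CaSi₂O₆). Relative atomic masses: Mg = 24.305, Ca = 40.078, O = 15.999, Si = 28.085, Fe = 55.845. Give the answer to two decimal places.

7.76 wt%

Formula mass = 0.72×24.305 + 0.28×55.845 + 1×40.078 + 2×28.085 + 6×15.999 = 225.378 g/mol, of which 17.500 g is Mg.
So Mg makes up 17.500/225.378 = 0.0776 of the mass, i.e. 7.76%.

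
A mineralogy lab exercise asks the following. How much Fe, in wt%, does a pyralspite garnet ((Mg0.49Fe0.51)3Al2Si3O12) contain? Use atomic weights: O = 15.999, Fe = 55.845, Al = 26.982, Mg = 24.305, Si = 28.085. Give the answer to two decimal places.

18.93 wt%

Molar mass of (Mg0.49Fe0.51)3Al2Si3O12: 1.47·24.305 + 1.53·55.845 + 2·26.982 + 3·28.085 + 12·15.999 = 451.378 g/mol.
Mass of Fe per formula unit: 1.53 × 55.845 = 85.443 g.
Weight fraction Fe = 85.443 / 451.378 = 0.1893.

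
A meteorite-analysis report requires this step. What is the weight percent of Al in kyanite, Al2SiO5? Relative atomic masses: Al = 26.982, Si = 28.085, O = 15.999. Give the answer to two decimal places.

Formula mass = 2×26.982 + 1×28.085 + 5×15.999 = 162.044 g/mol, of which 53.964 g is Al.
So Al makes up 53.964/162.044 = 0.3330 of the mass, i.e. 33.30%.

33.30 wt%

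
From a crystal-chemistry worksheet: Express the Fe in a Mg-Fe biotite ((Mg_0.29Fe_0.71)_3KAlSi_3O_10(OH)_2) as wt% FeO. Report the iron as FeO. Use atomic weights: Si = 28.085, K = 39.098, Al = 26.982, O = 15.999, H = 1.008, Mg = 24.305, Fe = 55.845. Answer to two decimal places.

31.59 wt%

Formula mass = 484.434 g/mol.
2.13 Fe → 2.1300 mol FeO per formula unit; M(FeO) = 71.844, so FeO mass = 153.028 g.
153.028/484.434 × 100 = 31.59 wt%.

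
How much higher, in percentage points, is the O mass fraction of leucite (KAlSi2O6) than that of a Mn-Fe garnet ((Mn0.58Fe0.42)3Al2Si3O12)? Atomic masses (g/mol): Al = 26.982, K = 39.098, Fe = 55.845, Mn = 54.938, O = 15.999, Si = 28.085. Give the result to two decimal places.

First mineral: 95.994 g O in 218.244 g formula = 43.98 wt% O.
Second mineral: 191.988 g O in 496.164 g formula = 38.69 wt% O.
43.98% − 38.69% gives a difference of 5.29 percentage points.

5.29 percentage points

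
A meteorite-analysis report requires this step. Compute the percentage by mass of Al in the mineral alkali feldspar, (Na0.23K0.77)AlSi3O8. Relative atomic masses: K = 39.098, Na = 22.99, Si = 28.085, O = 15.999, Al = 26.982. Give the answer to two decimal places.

Formula mass = 0.23·22.99 + 0.77·39.098 + 1·26.982 + 3·28.085 + 8·15.999 = 274.622 g/mol, of which 26.982 g is Al.
So Al makes up 26.982/274.622 = 0.0983 of the mass, i.e. 9.83%.

9.83 wt%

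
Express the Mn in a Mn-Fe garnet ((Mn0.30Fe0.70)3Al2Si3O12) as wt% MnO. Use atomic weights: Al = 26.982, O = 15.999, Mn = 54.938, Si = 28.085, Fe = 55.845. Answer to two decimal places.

Formula mass = 496.926 g/mol.
0.90 Mn → 0.9000 mol MnO per formula unit; M(MnO) = 70.937, so MnO mass = 63.843 g.
63.843/496.926 × 100 = 12.85 wt%.

12.85 wt%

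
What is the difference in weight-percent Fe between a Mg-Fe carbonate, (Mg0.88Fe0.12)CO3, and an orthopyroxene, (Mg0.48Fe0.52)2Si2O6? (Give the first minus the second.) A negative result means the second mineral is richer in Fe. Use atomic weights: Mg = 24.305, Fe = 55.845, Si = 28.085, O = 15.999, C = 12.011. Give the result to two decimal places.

First mineral: 6.701 g Fe in 88.098 g formula = 7.61 wt% Fe.
Second mineral: 58.079 g Fe in 233.576 g formula = 24.87 wt% Fe.
7.61% − 24.87% gives a difference of -17.26 percentage points.

-17.26 percentage points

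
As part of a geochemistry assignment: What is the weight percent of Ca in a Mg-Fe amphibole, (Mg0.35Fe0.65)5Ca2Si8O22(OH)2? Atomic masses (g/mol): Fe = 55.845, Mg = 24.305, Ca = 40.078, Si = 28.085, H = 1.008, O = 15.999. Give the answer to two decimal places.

8.76 wt%

Formula mass = 1.75×24.305 + 3.25×55.845 + 2×40.078 + 8×28.085 + 24×15.999 + 2×1.008 = 914.858 g/mol, of which 80.156 g is Ca.
So Ca makes up 80.156/914.858 = 0.0876 of the mass, i.e. 8.76%.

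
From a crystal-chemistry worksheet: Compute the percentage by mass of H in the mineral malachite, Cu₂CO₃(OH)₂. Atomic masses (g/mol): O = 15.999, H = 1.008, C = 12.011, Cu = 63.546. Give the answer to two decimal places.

0.91 mass %

M(Cu₂CO₃(OH)₂) = 221.114 g/mol.
H contributes 2 × 1.008 = 2.016 g per mole.
2.016/221.114 = 0.0091 → 0.91%.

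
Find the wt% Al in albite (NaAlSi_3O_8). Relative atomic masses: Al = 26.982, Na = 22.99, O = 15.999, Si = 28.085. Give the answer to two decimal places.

10.29 wt%

Molar mass of NaAlSi_3O_8: 1*22.99 + 1*26.982 + 3*28.085 + 8*15.999 = 262.219 g/mol.
Mass of Al per formula unit: 1 × 26.982 = 26.982 g.
Weight fraction Al = 26.982 / 262.219 = 0.1029.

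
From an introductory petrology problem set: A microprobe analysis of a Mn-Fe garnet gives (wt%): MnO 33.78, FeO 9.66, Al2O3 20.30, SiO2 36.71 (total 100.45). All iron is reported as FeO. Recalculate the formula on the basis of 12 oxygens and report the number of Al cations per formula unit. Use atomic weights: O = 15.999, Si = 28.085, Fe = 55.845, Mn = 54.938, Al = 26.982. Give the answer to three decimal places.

1.966 Al apfu

33.78 wt% MnO ÷ 70.937 g/mol = 0.47620 mol, giving 0.47620 Mn and 0.47620 O.
9.66 wt% FeO ÷ 71.844 g/mol = 0.13446 mol, giving 0.13446 Fe and 0.13446 O.
20.30 wt% Al2O3 ÷ 101.961 g/mol = 0.19910 mol, giving 0.39820 Al and 0.59730 O.
36.71 wt% SiO2 ÷ 60.083 g/mol = 0.61099 mol, giving 0.61099 Si and 1.22198 O.
Oxygen sums to 2.42994; scaling by 12/2.42994 = 4.93839 puts the formula on 12 O.
Al: 0.39820 × 4.93839 = 1.966 atoms per formula unit.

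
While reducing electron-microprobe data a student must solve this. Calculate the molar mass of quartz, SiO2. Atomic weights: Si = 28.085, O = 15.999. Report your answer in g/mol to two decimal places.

60.08 g/mol

The formula mass is the sum 1·28.085 + 2·15.999.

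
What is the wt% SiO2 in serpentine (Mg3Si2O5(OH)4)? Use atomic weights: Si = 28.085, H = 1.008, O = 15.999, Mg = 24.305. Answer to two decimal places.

43.36 wt%

Molar mass of Mg3Si2O5(OH)4 = 3×24.305 + 2×28.085 + 9×15.999 + 4×1.008 = 277.108 g/mol.
Each formula unit contains 2 Si, equivalent to 2/1 = 2.0000 mol SiO2.
M(SiO2) = 1×28.085 + 2×15.999 = 60.083 g/mol.
Mass of SiO2 per formula unit = 2.0000 × 60.083 = 120.166 g.
SiO2 wt% = 120.166 / 277.108 × 100 = 43.36%.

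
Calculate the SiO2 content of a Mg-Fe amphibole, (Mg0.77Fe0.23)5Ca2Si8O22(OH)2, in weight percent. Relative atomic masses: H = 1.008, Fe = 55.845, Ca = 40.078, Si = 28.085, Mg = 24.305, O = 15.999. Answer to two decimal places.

56.64 wt%

Molar mass of (Mg0.77Fe0.23)5Ca2Si8O22(OH)2 = 3.85*24.305 + 1.15*55.845 + 2*40.078 + 8*28.085 + 24*15.999 + 2*1.008 = 848.624 g/mol.
Each formula unit contains 8 Si, equivalent to 8/1 = 8.0000 mol SiO2.
M(SiO2) = 1×28.085 + 2×15.999 = 60.083 g/mol.
Mass of SiO2 per formula unit = 8.0000 × 60.083 = 480.664 g.
SiO2 wt% = 480.664 / 848.624 × 100 = 56.64%.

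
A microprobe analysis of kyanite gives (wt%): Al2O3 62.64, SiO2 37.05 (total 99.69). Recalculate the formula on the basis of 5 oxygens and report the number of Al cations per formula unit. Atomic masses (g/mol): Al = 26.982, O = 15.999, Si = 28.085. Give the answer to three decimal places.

62.64 wt% Al2O3 ÷ 101.961 g/mol = 0.61435 mol, giving 1.22870 Al and 1.84305 O.
37.05 wt% SiO2 ÷ 60.083 g/mol = 0.61665 mol, giving 0.61665 Si and 1.23330 O.
Oxygen sums to 3.07635; scaling by 5/3.07635 = 1.62530 puts the formula on 5 O.
Al: 1.22870 × 1.62530 = 1.997 atoms per formula unit.

1.997 Al apfu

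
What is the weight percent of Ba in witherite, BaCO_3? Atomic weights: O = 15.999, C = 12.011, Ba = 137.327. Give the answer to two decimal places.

69.59 mass %

M(BaCO_3) = 197.335 g/mol.
Ba contributes 1 × 137.327 = 137.327 g per mole.
137.327/197.335 = 0.6959 → 69.59%.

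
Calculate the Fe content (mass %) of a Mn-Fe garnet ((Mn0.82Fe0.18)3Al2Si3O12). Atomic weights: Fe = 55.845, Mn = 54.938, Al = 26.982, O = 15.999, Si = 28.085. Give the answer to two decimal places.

Formula mass = 2.46×54.938 + 0.54×55.845 + 2×26.982 + 3×28.085 + 12×15.999 = 495.511 g/mol, of which 30.156 g is Fe.
So Fe makes up 30.156/495.511 = 0.0609 of the mass, i.e. 6.09%.

6.09 mass %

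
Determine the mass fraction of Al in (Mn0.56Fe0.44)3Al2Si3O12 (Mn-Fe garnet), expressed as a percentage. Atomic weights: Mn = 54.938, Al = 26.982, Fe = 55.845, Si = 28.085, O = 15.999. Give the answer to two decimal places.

Formula mass = 1.68*54.938 + 1.32*55.845 + 2*26.982 + 3*28.085 + 12*15.999 = 496.218 g/mol, of which 53.964 g is Al.
So Al makes up 53.964/496.218 = 0.1088 of the mass, i.e. 10.88%.

10.88 weight percent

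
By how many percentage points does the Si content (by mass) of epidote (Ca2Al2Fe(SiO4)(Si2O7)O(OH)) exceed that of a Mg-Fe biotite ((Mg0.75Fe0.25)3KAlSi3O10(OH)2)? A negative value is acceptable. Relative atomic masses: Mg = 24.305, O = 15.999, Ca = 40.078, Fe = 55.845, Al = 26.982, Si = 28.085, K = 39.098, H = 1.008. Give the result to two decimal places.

-1.67 percentage points

Si in Ca2Al2Fe(SiO4)(Si2O7)O(OH): molar mass 483.215 g/mol; 3×28.085 = 84.255 g → 17.44 wt%.
Si in (Mg0.75Fe0.25)3KAlSi3O10(OH)2: molar mass 440.909 g/mol; 3×28.085 = 84.255 g → 19.11 wt%.
Difference = 17.44 − 19.11 = -1.67 percentage points.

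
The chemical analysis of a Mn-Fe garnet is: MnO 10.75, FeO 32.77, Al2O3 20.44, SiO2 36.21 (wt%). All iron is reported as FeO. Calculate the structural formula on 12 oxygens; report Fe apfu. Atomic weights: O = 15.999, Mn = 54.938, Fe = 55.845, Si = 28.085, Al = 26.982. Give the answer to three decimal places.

MnO (M=70.937): mol = 0.15154; Mn = 0.15154, O = 0.15154.
FeO (M=71.844): mol = 0.45613; Fe = 0.45613, O = 0.45613.
Al2O3 (M=101.961): mol = 0.20047; Al = 0.40094, O = 0.60141.
SiO2 (M=60.083): mol = 0.60267; Si = 0.60267, O = 1.20534.
ΣO = 2.41442; factor = 12/ΣO = 4.97014.
Fe apfu = 0.45613 × 4.97014 = 2.267.

2.267 Fe apfu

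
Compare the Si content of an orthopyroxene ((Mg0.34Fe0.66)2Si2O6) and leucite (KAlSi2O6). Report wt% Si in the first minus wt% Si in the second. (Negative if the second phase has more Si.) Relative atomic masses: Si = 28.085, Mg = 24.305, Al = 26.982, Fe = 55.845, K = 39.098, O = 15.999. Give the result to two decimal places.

M((Mg0.34Fe0.66)2Si2O6) = 242.407 g/mol, so wt% Si = 56.170/242.407 × 100 = 23.17%.
M(KAlSi2O6) = 218.244 g/mol, so wt% Si = 56.170/218.244 × 100 = 25.74%.
23.17 − 25.74 = -2.57 pp.

-2.57 percentage points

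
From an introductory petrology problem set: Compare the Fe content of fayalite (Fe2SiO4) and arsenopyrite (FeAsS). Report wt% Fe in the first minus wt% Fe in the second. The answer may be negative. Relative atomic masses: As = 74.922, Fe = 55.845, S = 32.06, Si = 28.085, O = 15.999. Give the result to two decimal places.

20.51 percentage points

Fe in Fe2SiO4: molar mass 203.771 g/mol; 2×55.845 = 111.690 g → 54.81 wt%.
Fe in FeAsS: molar mass 162.827 g/mol; 1×55.845 = 55.845 g → 34.30 wt%.
Difference = 54.81 − 34.30 = 20.51 percentage points.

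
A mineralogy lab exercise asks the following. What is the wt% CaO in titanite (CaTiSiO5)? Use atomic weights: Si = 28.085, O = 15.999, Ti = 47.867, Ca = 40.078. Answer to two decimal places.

28.61 wt%

Molar mass of CaTiSiO5 = 1*40.078 + 1*47.867 + 1*28.085 + 5*15.999 = 196.025 g/mol.
Each formula unit contains 1 Ca, equivalent to 1/1 = 1.0000 mol CaO.
M(CaO) = 1×40.078 + 1×15.999 = 56.077 g/mol.
Mass of CaO per formula unit = 1.0000 × 56.077 = 56.077 g.
CaO wt% = 56.077 / 196.025 × 100 = 28.61%.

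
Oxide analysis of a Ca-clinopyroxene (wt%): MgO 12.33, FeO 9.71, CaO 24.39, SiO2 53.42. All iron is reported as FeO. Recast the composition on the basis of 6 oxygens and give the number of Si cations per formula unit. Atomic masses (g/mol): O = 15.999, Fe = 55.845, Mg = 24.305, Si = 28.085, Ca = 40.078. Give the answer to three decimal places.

2.010 Si apfu

12.33 wt% MgO ÷ 40.304 g/mol = 0.30592 mol, giving 0.30592 Mg and 0.30592 O.
9.71 wt% FeO ÷ 71.844 g/mol = 0.13515 mol, giving 0.13515 Fe and 0.13515 O.
24.39 wt% CaO ÷ 56.077 g/mol = 0.43494 mol, giving 0.43494 Ca and 0.43494 O.
53.42 wt% SiO2 ÷ 60.083 g/mol = 0.88910 mol, giving 0.88910 Si and 1.77820 O.
Oxygen sums to 2.65421; scaling by 6/2.65421 = 2.26056 puts the formula on 6 O.
Si: 0.88910 × 2.26056 = 2.010 atoms per formula unit.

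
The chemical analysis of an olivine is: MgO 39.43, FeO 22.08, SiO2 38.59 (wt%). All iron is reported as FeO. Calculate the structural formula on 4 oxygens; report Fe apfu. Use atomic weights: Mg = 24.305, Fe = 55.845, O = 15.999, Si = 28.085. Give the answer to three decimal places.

0.478 Fe apfu

MgO (M=40.304): mol = 0.97831; Mg = 0.97831, O = 0.97831.
FeO (M=71.844): mol = 0.30733; Fe = 0.30733, O = 0.30733.
SiO2 (M=60.083): mol = 0.64228; Si = 0.64228, O = 1.28456.
ΣO = 2.57020; factor = 4/ΣO = 1.55630.
Fe apfu = 0.30733 × 1.55630 = 0.478.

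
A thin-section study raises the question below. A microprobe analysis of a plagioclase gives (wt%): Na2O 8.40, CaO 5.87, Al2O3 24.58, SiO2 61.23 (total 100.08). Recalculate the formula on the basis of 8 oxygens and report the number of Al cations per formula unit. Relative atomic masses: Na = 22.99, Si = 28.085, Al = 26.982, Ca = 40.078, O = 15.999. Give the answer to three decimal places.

Na2O: 8.40/61.979 = 0.13553 mol → 0.27106 mol Na, 0.13553 mol O.
CaO: 5.87/56.077 = 0.10468 mol → 0.10468 mol Ca, 0.10468 mol O.
Al2O3: 24.58/101.961 = 0.24107 mol → 0.48214 mol Al, 0.72321 mol O.
SiO2: 61.23/60.083 = 1.01909 mol → 1.01909 mol Si, 2.03818 mol O.
Total oxygen = 3.00160 mol. Normalization factor = 8/3.00160 = 2.66525.
Al per 8 O = 0.48214 × 2.66525 = 1.285.

1.285 Al apfu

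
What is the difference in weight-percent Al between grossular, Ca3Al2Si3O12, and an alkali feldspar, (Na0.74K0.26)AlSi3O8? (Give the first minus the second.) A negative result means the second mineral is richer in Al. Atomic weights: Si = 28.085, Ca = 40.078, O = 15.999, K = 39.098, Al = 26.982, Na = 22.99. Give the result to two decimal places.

1.85 percentage points

First mineral: 53.964 g Al in 450.441 g formula = 11.98 wt% Al.
Second mineral: 26.982 g Al in 266.407 g formula = 10.13 wt% Al.
11.98% − 10.13% gives a difference of 1.85 percentage points.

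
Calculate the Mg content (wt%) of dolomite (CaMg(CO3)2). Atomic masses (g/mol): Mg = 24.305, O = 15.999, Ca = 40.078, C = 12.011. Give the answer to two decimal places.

13.18 wt%

M(CaMg(CO3)2) = 184.399 g/mol.
Mg contributes 1 × 24.305 = 24.305 g per mole.
24.305/184.399 = 0.1318 → 13.18%.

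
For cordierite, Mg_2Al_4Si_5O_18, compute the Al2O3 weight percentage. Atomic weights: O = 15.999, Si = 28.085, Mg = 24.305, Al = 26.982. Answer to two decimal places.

34.86 wt%

M(Mg_2Al_4Si_5O_18) = 584.945 g/mol; M(Al2O3) = 101.961 g/mol.
Moles Al2O3 per formula unit = 4 Al ÷ 2 = 2.0000.
Al2O3 fraction = (2.0000 × 101.961) / 584.945 = 203.922/584.945 = 0.3486.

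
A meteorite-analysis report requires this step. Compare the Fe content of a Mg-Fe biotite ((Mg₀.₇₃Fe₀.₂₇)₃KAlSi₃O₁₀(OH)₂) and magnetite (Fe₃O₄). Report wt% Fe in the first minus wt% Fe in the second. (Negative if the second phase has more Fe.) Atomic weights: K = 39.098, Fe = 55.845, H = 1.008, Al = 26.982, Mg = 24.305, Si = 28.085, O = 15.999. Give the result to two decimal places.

M((Mg₀.₇₃Fe₀.₂₇)₃KAlSi₃O₁₀(OH)₂) = 442.801 g/mol, so wt% Fe = 45.234/442.801 × 100 = 10.22%.
M(Fe₃O₄) = 231.531 g/mol, so wt% Fe = 167.535/231.531 × 100 = 72.36%.
10.22 − 72.36 = -62.14 pp.

-62.14 percentage points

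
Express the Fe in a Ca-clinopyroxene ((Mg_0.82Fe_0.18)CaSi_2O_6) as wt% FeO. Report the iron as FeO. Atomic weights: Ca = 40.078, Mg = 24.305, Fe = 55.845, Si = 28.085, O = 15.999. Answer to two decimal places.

5.82 wt%

Formula mass = 222.224 g/mol.
0.18 Fe → 0.1800 mol FeO per formula unit; M(FeO) = 71.844, so FeO mass = 12.932 g.
12.932/222.224 × 100 = 5.82 wt%.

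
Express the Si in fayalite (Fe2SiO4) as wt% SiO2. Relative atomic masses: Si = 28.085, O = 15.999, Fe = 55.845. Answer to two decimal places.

29.49 wt%

Molar mass of Fe2SiO4 = 2×55.845 + 1×28.085 + 4×15.999 = 203.771 g/mol.
Each formula unit contains 1 Si, equivalent to 1/1 = 1.0000 mol SiO2.
M(SiO2) = 1×28.085 + 2×15.999 = 60.083 g/mol.
Mass of SiO2 per formula unit = 1.0000 × 60.083 = 60.083 g.
SiO2 wt% = 60.083 / 203.771 × 100 = 29.49%.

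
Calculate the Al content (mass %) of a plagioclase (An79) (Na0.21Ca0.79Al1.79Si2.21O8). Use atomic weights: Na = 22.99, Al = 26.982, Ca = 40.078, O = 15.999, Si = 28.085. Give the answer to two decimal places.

Formula mass = 0.21*22.99 + 0.79*40.078 + 1.79*26.982 + 2.21*28.085 + 8*15.999 = 274.847 g/mol, of which 48.298 g is Al.
So Al makes up 48.298/274.847 = 0.1757 of the mass, i.e. 17.57%.

17.57 mass %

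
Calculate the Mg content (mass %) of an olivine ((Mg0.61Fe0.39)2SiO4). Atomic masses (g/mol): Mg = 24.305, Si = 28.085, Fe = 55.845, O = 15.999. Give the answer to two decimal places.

17.94 mass %

Molar mass of (Mg0.61Fe0.39)2SiO4: 1.22×24.305 + 0.78×55.845 + 1×28.085 + 4×15.999 = 165.292 g/mol.
Mass of Mg per formula unit: 1.22 × 24.305 = 29.652 g.
Weight fraction Mg = 29.652 / 165.292 = 0.1794.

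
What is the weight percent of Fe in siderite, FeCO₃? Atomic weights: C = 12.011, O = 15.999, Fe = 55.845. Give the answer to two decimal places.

48.20 wt%

Formula mass = 1*55.845 + 1*12.011 + 3*15.999 = 115.853 g/mol, of which 55.845 g is Fe.
So Fe makes up 55.845/115.853 = 0.4820 of the mass, i.e. 48.20%.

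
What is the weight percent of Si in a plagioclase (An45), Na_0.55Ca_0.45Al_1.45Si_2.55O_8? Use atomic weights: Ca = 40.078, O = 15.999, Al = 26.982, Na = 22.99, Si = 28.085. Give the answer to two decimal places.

Molar mass of Na_0.55Ca_0.45Al_1.45Si_2.55O_8: 0.55·22.99 + 0.45·40.078 + 1.45·26.982 + 2.55·28.085 + 8·15.999 = 269.412 g/mol.
Mass of Si per formula unit: 2.55 × 28.085 = 71.617 g.
Weight fraction Si = 71.617 / 269.412 = 0.2658.

26.58 wt%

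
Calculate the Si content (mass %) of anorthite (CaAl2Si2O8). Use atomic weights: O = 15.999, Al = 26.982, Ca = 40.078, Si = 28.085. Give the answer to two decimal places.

M(CaAl2Si2O8) = 278.204 g/mol.
Si contributes 2 × 28.085 = 56.170 g per mole.
56.170/278.204 = 0.2019 → 20.19%.

20.19 mass %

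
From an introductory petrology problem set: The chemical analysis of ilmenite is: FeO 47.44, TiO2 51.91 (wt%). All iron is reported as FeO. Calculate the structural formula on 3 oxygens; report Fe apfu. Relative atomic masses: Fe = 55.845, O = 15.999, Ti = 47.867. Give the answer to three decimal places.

1.011 Fe apfu

47.44 wt% FeO ÷ 71.844 g/mol = 0.66032 mol, giving 0.66032 Fe and 0.66032 O.
51.91 wt% TiO2 ÷ 79.865 g/mol = 0.64997 mol, giving 0.64997 Ti and 1.29994 O.
Oxygen sums to 1.96026; scaling by 3/1.96026 = 1.53041 puts the formula on 3 O.
Fe: 0.66032 × 1.53041 = 1.011 atoms per formula unit.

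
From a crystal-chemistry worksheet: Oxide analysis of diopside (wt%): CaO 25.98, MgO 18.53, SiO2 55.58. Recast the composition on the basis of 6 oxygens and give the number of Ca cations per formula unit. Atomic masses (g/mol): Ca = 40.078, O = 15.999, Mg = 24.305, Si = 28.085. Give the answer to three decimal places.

1.002 Ca apfu

25.98 wt% CaO ÷ 56.077 g/mol = 0.46329 mol, giving 0.46329 Ca and 0.46329 O.
18.53 wt% MgO ÷ 40.304 g/mol = 0.45976 mol, giving 0.45976 Mg and 0.45976 O.
55.58 wt% SiO2 ÷ 60.083 g/mol = 0.92505 mol, giving 0.92505 Si and 1.85010 O.
Oxygen sums to 2.77315; scaling by 6/2.77315 = 2.16360 puts the formula on 6 O.
Ca: 0.46329 × 2.16360 = 1.002 atoms per formula unit.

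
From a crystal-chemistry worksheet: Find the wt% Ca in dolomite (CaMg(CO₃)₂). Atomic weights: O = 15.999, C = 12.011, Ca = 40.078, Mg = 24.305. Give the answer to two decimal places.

21.73 wt%

Formula mass = 1×40.078 + 1×24.305 + 2×12.011 + 6×15.999 = 184.399 g/mol, of which 40.078 g is Ca.
So Ca makes up 40.078/184.399 = 0.2173 of the mass, i.e. 21.73%.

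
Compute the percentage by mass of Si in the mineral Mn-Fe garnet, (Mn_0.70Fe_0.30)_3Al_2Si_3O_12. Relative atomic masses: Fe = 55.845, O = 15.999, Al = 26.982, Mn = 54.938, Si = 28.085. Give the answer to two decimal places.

Molar mass of (Mn_0.70Fe_0.30)_3Al_2Si_3O_12: 2.10·54.938 + 0.90·55.845 + 2·26.982 + 3·28.085 + 12·15.999 = 495.837 g/mol.
Mass of Si per formula unit: 3 × 28.085 = 84.255 g.
Weight fraction Si = 84.255 / 495.837 = 0.1699.

16.99 mass %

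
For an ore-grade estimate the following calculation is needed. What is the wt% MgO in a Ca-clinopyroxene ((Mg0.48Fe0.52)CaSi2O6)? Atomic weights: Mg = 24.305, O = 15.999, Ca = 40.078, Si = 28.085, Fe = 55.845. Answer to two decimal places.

8.30 wt%

Molar mass of (Mg0.48Fe0.52)CaSi2O6 = 0.48×24.305 + 0.52×55.845 + 1×40.078 + 2×28.085 + 6×15.999 = 232.948 g/mol.
Each formula unit contains 0.48 Mg, equivalent to 0.48/1 = 0.4800 mol MgO.
M(MgO) = 1×24.305 + 1×15.999 = 40.304 g/mol.
Mass of MgO per formula unit = 0.4800 × 40.304 = 19.346 g.
MgO wt% = 19.346 / 232.948 × 100 = 8.30%.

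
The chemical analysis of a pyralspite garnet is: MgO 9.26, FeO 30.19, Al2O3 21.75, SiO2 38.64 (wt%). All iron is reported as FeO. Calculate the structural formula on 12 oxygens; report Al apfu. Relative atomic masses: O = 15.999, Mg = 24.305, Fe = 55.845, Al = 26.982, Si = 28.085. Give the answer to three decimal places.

1.987 Al apfu

MgO (M=40.304): mol = 0.22975; Mg = 0.22975, O = 0.22975.
FeO (M=71.844): mol = 0.42022; Fe = 0.42022, O = 0.42022.
Al2O3 (M=101.961): mol = 0.21332; Al = 0.42664, O = 0.63996.
SiO2 (M=60.083): mol = 0.64311; Si = 0.64311, O = 1.28622.
ΣO = 2.57615; factor = 12/ΣO = 4.65811.
Al apfu = 0.42664 × 4.65811 = 1.987.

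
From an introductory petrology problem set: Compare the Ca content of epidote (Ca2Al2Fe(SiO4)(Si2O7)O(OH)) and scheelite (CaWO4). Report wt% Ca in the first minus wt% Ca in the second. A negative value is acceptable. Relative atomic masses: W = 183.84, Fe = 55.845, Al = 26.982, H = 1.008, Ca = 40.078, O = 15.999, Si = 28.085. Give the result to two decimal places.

First mineral: 80.156 g Ca in 483.215 g formula = 16.59 wt% Ca.
Second mineral: 40.078 g Ca in 287.914 g formula = 13.92 wt% Ca.
16.59% − 13.92% gives a difference of 2.67 percentage points.

2.67 percentage points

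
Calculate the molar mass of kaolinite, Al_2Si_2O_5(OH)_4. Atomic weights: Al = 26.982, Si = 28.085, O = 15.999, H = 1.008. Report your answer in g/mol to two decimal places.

258.16 g/mol

The formula mass is the sum 2×26.982 + 2×28.085 + 9×15.999 + 4×1.008.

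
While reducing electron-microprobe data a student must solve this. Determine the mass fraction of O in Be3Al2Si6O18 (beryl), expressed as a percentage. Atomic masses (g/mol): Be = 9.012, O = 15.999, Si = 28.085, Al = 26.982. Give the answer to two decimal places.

M(Be3Al2Si6O18) = 537.492 g/mol.
O contributes 18 × 15.999 = 287.982 g per mole.
287.982/537.492 = 0.5358 → 53.58%.

53.58 wt%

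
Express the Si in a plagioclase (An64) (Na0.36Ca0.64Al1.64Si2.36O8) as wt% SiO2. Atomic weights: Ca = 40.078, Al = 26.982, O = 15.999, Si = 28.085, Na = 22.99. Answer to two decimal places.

Formula mass = 272.449 g/mol.
2.36 Si → 2.3600 mol SiO2 per formula unit; M(SiO2) = 60.083, so SiO2 mass = 141.796 g.
141.796/272.449 × 100 = 52.04 wt%.

52.04 wt%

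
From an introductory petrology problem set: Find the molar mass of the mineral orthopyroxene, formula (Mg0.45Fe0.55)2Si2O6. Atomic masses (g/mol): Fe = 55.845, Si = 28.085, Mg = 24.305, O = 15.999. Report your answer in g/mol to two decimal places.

M = 0.90(24.305) + 1.10(55.845) + 2(28.085) + 6(15.999)

235.47 g/mol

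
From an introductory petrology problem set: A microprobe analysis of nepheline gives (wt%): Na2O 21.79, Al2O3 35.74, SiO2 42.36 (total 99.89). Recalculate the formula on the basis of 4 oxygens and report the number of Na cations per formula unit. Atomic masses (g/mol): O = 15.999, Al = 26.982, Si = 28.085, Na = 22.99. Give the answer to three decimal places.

Na2O (M=61.979): mol = 0.35157; Na = 0.70314, O = 0.35157.
Al2O3 (M=101.961): mol = 0.35053; Al = 0.70106, O = 1.05159.
SiO2 (M=60.083): mol = 0.70502; Si = 0.70502, O = 1.41004.
ΣO = 2.81320; factor = 4/ΣO = 1.42187.
Na apfu = 0.70314 × 1.42187 = 1.000.

1.000 Na apfu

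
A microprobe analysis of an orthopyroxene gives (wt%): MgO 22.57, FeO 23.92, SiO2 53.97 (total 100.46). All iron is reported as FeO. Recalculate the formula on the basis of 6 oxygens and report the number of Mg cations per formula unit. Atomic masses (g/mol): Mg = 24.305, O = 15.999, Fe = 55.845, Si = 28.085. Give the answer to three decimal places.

1.249 Mg apfu

MgO (M=40.304): mol = 0.55999; Mg = 0.55999, O = 0.55999.
FeO (M=71.844): mol = 0.33294; Fe = 0.33294, O = 0.33294.
SiO2 (M=60.083): mol = 0.89826; Si = 0.89826, O = 1.79652.
ΣO = 2.68945; factor = 6/ΣO = 2.23094.
Mg apfu = 0.55999 × 2.23094 = 1.249.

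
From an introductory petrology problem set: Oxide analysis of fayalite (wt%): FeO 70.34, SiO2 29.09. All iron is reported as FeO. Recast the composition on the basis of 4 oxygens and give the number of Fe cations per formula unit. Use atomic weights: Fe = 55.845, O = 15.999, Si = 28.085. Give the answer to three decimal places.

70.34 wt% FeO ÷ 71.844 g/mol = 0.97907 mol, giving 0.97907 Fe and 0.97907 O.
29.09 wt% SiO2 ÷ 60.083 g/mol = 0.48416 mol, giving 0.48416 Si and 0.96832 O.
Oxygen sums to 1.94739; scaling by 4/1.94739 = 2.05403 puts the formula on 4 O.
Fe: 0.97907 × 2.05403 = 2.011 atoms per formula unit.

2.011 Fe apfu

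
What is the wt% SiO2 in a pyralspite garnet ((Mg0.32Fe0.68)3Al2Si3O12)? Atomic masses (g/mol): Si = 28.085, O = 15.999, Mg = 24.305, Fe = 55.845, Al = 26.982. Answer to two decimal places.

38.56 wt%

M((Mg0.32Fe0.68)3Al2Si3O12) = 467.464 g/mol; M(SiO2) = 60.083 g/mol.
Moles SiO2 per formula unit = 3 Si ÷ 1 = 3.0000.
SiO2 fraction = (3.0000 × 60.083) / 467.464 = 180.249/467.464 = 0.3856.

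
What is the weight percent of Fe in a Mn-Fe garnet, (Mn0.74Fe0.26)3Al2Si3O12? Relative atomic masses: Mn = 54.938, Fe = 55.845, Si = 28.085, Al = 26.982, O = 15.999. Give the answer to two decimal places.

Formula mass = 2.22×54.938 + 0.78×55.845 + 2×26.982 + 3×28.085 + 12×15.999 = 495.728 g/mol, of which 43.559 g is Fe.
So Fe makes up 43.559/495.728 = 0.0879 of the mass, i.e. 8.79%.

8.79 wt%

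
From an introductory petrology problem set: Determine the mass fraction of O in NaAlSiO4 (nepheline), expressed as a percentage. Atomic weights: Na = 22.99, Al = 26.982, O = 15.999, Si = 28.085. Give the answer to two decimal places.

M(NaAlSiO4) = 142.053 g/mol.
O contributes 4 × 15.999 = 63.996 g per mole.
63.996/142.053 = 0.4505 → 45.05%.

45.05 wt%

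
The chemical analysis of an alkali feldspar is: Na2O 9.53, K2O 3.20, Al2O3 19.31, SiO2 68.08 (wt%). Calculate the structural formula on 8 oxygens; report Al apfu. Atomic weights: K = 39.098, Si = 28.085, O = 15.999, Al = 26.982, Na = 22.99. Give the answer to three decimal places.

1.003 Al apfu

Na2O: 9.53/61.979 = 0.15376 mol → 0.30752 mol Na, 0.15376 mol O.
K2O: 3.20/94.195 = 0.03397 mol → 0.06794 mol K, 0.03397 mol O.
Al2O3: 19.31/101.961 = 0.18939 mol → 0.37878 mol Al, 0.56817 mol O.
SiO2: 68.08/60.083 = 1.13310 mol → 1.13310 mol Si, 2.26620 mol O.
Total oxygen = 3.02210 mol. Normalization factor = 8/3.02210 = 2.64717.
Al per 8 O = 0.37878 × 2.64717 = 1.003.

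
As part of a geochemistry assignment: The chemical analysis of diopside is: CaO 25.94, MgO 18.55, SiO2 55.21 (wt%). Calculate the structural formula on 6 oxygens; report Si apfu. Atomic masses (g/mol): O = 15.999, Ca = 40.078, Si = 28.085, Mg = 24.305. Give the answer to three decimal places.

1.997 Si apfu

CaO: 25.94/56.077 = 0.46258 mol → 0.46258 mol Ca, 0.46258 mol O.
MgO: 18.55/40.304 = 0.46025 mol → 0.46025 mol Mg, 0.46025 mol O.
SiO2: 55.21/60.083 = 0.91890 mol → 0.91890 mol Si, 1.83780 mol O.
Total oxygen = 2.76063 mol. Normalization factor = 6/2.76063 = 2.17342.
Si per 6 O = 0.91890 × 2.17342 = 1.997.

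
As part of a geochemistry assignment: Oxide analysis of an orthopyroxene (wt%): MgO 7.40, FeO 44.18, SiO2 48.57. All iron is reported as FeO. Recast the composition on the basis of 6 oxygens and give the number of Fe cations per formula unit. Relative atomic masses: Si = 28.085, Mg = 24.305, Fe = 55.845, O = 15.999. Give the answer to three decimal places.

1.528 Fe apfu

MgO (M=40.304): mol = 0.18360; Mg = 0.18360, O = 0.18360.
FeO (M=71.844): mol = 0.61494; Fe = 0.61494, O = 0.61494.
SiO2 (M=60.083): mol = 0.80838; Si = 0.80838, O = 1.61676.
ΣO = 2.41530; factor = 6/ΣO = 2.48416.
Fe apfu = 0.61494 × 2.48416 = 1.528.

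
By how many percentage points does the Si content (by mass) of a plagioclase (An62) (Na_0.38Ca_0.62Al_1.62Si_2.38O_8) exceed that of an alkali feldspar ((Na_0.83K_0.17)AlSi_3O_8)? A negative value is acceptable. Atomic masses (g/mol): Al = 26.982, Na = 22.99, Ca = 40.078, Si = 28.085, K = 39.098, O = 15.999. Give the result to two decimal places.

-7.24 percentage points

First mineral: 66.842 g Si in 272.130 g formula = 24.56 wt% Si.
Second mineral: 84.255 g Si in 264.957 g formula = 31.80 wt% Si.
24.56% − 31.80% gives a difference of -7.24 percentage points.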